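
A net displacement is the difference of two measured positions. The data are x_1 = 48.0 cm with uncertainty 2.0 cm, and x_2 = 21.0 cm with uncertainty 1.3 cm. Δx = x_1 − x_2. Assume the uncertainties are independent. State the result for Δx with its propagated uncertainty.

27.0 ± 2.39 cm

Δx is a linear combination, so absolute uncertainties add in quadrature:
  (δx_1)² = 4.00;  (δx_2)² = 1.69
δΔx = √(5.69) = 2.39 cm
Δx = 27.0 cm.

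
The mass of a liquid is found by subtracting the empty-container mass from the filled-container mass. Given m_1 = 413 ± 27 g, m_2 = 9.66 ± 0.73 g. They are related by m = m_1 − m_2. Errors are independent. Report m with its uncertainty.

Absolute uncertainties add in quadrature for a linear combination:
  (δm_1)² = 729;  (δm_2)² = 0.533
δm = √(730) = 27.0 g
m = 403 g.

403 ± 27.0 g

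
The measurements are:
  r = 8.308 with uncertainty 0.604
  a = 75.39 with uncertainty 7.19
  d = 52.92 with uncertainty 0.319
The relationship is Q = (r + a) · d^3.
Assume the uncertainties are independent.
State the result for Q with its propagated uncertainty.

Let u = r + a = 83.70. δu = √(δr² + δa²) = √(0.365 + 51.7) = 7.22, so δu/u = 0.0862.
Q is then a monomial in u, d:
δQ/Q = √((δu/u)² + (3·δd/d)²) = √(0.00743 + 0.000327) = 0.0881
Q = 1.24e+07, so δQ = 0.0881 × 1.24e+07 = 1.09e+06.

(1.240 ± 0.109) × 10^7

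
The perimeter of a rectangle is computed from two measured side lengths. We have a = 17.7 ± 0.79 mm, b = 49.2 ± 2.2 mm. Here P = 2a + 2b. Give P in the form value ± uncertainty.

134 ± 4.68 mm

Each term contributes (cᵢ δxᵢ)² to (δP)²:
  (2·δa)² = 2.50;  (2·δb)² = 19.4
δP = √(21.9) = 4.68 mm
P = 134 mm.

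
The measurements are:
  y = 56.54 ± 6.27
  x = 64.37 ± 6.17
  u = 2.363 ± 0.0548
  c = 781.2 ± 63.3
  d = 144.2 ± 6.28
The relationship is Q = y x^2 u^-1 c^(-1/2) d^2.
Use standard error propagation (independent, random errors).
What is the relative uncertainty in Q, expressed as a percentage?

24.3%

Q is a product of powers, so relative uncertainties combine in quadrature:
  (1·δy/y)² = (1×0.111)² = 0.0123;  (2·δx/x)² = (2×0.0959)² = 0.0368;  (-1·δu/u)² = (-1×0.0232)² = 0.000538;  (−½·δc/c)² = (-0.5×0.0810)² = 0.00164;  (2·δd/d)² = (2×0.0436)² = 0.00759
δQ/Q = √(0.0588) = 0.243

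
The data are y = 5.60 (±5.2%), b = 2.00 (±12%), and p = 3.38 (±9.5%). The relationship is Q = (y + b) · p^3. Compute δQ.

84.9

Let u = y + b = 7.60. δu = √(δy² + δb²) = √(0.0848 + 0.0576) = 0.377, so δu/u = 0.0497.
Q is then a monomial in u, p:
δQ/Q = √((δu/u)² + (3·δp/p)²) = √(0.00247 + 0.0812) = 0.289
Q = 293, so δQ = 0.289 × 293 = 84.9.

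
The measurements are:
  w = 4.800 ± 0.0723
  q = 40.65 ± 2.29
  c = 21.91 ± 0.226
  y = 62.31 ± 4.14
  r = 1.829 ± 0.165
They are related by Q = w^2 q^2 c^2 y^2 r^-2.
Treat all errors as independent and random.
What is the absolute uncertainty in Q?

5.38e+09

Each factor contributes (exponent × relative error)² to (δQ/Q)²:
  (2·δw/w)² = (2×0.0151)² = 0.000908;  (2·δq/q)² = (2×0.0563)² = 0.0127;  (2·δc/c)² = (2×0.0103)² = 0.000426;  (2·δy/y)² = (2×0.0664)² = 0.0177;  (-2·δr/r)² = (-2×0.0902)² = 0.0326
δQ/Q = √(0.0642) = 0.253
Q = 2.121e+10, so δQ = 0.253 × 2.121e+10 = 5.38e+09.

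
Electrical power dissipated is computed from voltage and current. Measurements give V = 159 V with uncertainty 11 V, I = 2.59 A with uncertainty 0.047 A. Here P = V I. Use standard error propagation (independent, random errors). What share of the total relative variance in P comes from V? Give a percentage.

(δP/P)² = (1·δV/V)² + (1·δI/I)²
  V term: (1×0.0692)² = 0.00479
  I term: (1×0.0181)² = 0.000329
Total = 0.00512. Share from V = 0.00479/0.00512 = 0.936.

93.6%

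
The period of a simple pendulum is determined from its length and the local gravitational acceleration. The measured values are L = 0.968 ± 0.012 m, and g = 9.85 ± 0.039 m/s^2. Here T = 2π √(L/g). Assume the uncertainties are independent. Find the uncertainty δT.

0.0128 s

Since T is a product/quotient, work with relative uncertainties:
  (½·δL/L)² = (0.5×0.0124)² = 3.84e-05;  (−½·δg/g)² = (-0.5×0.00396)² = 3.92e-06
δT/T = √(4.23e-05) = 0.00651
T = 1.97 s, so δT = 0.00651 × 1.97 = 0.0128 s.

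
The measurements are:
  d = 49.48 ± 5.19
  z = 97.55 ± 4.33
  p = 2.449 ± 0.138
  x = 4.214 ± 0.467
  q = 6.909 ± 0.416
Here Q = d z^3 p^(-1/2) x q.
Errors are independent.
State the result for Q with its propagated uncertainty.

Products/powers → add relative errors in quadrature, weighted by exponent:
  (1·δd/d)² = (1×0.105)² = 0.0110;  (3·δz/z)² = (3×0.0444)² = 0.0177;  (−½·δp/p)² = (-0.5×0.0563)² = 0.000794;  (1·δx/x)² = (1×0.111)² = 0.0123;  (1·δq/q)² = (1×0.0602)² = 0.00363
δQ/Q = √(0.0454) = 0.213
Q = 8.545e+08, so δQ = 0.213 × 8.545e+08 = 1.82e+08.

(8.545 ± 1.82) × 10^8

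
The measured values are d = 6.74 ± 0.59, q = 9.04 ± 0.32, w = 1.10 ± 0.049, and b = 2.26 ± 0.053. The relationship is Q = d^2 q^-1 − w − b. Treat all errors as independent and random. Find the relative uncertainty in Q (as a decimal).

0.541

Let p = d^2·q^-1 = 5.03. δp/p = √((2·δd/d)² + (-1·δq/q)²) = √(0.0307 + 0.00125) = 0.179, so δp = 0.898.
Q = p − w − b: δQ = √(δp² + δw² + δb²) = √(0.806 + 0.00240 + 0.00281) = 0.900
Q = 1.67, so δQ/Q = 0.900/1.67 = 0.541.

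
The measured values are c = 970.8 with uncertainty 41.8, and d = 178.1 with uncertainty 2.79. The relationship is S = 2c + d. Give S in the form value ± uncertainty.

2120 ± 83.6

Sums and differences: (δS)² = Σ (cᵢ δxᵢ)².
  (2·δc)² = 6990;  (δd)² = 7.78
δS = √(7000) = 83.6
S = 2120.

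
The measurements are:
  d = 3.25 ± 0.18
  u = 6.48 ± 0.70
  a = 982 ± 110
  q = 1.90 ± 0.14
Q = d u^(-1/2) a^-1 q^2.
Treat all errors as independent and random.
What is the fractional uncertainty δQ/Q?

0.201

Q is a product of powers, so relative uncertainties combine in quadrature:
  (1·δd/d)² = (1×0.0554)² = 0.00307;  (−½·δu/u)² = (-0.5×0.108)² = 0.00292;  (-1·δa/a)² = (-1×0.112)² = 0.0125;  (2·δq/q)² = (2×0.0737)² = 0.0217
δQ/Q = √(0.0402) = 0.201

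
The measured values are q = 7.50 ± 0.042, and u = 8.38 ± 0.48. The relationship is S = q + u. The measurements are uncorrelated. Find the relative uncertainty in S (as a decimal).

Each term contributes (cᵢ δxᵢ)² to (δS)²:
  (δq)² = 0.00176;  (δu)² = 0.230
δS = √(0.232) = 0.482
S = 15.9, so δS/S = 0.482/15.9 = 0.0303.

0.0303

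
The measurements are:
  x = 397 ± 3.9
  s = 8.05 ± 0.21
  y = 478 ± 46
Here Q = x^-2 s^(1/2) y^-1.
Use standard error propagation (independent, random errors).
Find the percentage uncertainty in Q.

9.91%

Each factor contributes (exponent × relative error)² to (δQ/Q)²:
  (-2·δx/x)² = (-2×0.00982)² = 0.000386;  (½·δs/s)² = (0.5×0.0261)² = 0.000170;  (-1·δy/y)² = (-1×0.0962)² = 0.00926
δQ/Q = √(0.00982) = 0.0991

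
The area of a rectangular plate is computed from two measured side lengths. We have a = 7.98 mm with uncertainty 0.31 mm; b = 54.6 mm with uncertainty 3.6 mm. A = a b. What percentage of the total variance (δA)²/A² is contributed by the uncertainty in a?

(δA/A)² = (1·δa/a)² + (1·δb/b)²
  a term: (1×0.0388)² = 0.00151
  b term: (1×0.0659)² = 0.00435
Total = 0.00586. Share from a = 0.00151/0.00586 = 0.258.

25.8%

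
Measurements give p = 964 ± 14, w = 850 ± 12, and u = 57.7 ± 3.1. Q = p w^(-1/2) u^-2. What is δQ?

Since Q is a product/quotient, work with relative uncertainties:
  (1·δp/p)² = (1×0.0145)² = 0.000211;  (−½·δw/w)² = (-0.5×0.0141)² = 4.98e-05;  (-2·δu/u)² = (-2×0.0537)² = 0.0115
δQ/Q = √(0.0118) = 0.109
Q = 0.00993, so δQ = 0.109 × 0.00993 = 0.00108.

0.00108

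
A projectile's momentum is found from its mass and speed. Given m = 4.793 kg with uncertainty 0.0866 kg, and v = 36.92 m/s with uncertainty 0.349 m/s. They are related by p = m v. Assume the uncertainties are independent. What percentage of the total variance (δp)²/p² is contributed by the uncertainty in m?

78.5%

(δp/p)² = (1·δm/m)² + (1·δv/v)²
  m term: (1×0.0181)² = 0.000326
  v term: (1×0.00945)² = 8.94e-05
Total = 0.000416. Share from m = 0.000326/0.000416 = 0.785.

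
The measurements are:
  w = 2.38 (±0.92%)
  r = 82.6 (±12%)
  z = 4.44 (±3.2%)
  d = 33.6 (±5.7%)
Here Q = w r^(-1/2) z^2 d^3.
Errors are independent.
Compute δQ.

Relative error in a monomial: (δQ/Q)² = Σ (nᵢ · δxᵢ/xᵢ)².
  (1·δw/w)² = (1×0.00920)² = 8.46e-05;  (−½·δr/r)² = (-0.5×0.120)² = 0.00360;  (2·δz/z)² = (2×0.0320)² = 0.00410;  (3·δd/d)² = (3×0.0570)² = 0.0292
δQ/Q = √(0.0370) = 0.192
Q = 1.96e+05, so δQ = 0.192 × 1.96e+05 = 37700.

37700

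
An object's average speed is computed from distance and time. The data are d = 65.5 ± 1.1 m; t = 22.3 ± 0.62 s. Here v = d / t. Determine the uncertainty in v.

0.0954 m/s

Since v is a product/quotient, work with relative uncertainties:
  (1·δd/d)² = (1×0.0168)² = 0.000282;  (-1·δt/t)² = (-1×0.0278)² = 0.000773
δv/v = √(0.00106) = 0.0325
v = 2.94 m/s, so δv = 0.0325 × 2.94 = 0.0954 m/s.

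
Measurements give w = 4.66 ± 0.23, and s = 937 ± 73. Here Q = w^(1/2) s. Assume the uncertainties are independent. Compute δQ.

165

Products/powers → add relative errors in quadrature, weighted by exponent:
  (½·δw/w)² = (0.5×0.0494)² = 0.000609;  (1·δs/s)² = (1×0.0779)² = 0.00607
δQ/Q = √(0.00668) = 0.0817
Q = 2020, so δQ = 0.0817 × 2020 = 165.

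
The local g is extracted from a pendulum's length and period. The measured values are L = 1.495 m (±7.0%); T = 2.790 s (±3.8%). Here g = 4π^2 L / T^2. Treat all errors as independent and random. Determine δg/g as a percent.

10.3%

Relative error in a monomial: (δg/g)² = Σ (nᵢ · δxᵢ/xᵢ)².
  (1·δL/L)² = (1×0.0700)² = 0.00490;  (-2·δT/T)² = (-2×0.0380)² = 0.00578
δg/g = √(0.0107) = 0.103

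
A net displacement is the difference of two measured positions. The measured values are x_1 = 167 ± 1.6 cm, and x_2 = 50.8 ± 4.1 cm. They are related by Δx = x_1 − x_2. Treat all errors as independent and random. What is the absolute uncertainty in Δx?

For a sum/difference, combine absolute errors in quadrature:
  (δx_1)² = 2.56;  (δx_2)² = 16.8
δΔx = √(19.4) = 4.40 cm

4.40 cm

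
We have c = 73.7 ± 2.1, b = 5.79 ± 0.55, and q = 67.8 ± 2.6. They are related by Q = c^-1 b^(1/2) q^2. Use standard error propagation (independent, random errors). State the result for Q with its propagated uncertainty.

Relative error in a monomial: (δQ/Q)² = Σ (nᵢ · δxᵢ/xᵢ)².
  (-1·δc/c)² = (-1×0.0285)² = 0.000812;  (½·δb/b)² = (0.5×0.0950)² = 0.00226;  (2·δq/q)² = (2×0.0383)² = 0.00588
δQ/Q = √(0.00895) = 0.0946
Q = 150, so δQ = 0.0946 × 150 = 14.2.

150 ± 14.2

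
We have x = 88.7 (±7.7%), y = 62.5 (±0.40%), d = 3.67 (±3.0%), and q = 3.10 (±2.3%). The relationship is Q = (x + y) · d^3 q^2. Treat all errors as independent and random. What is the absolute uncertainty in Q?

Let u = x + y = 151. δu = √(δx² + δy²) = √(46.6 + 0.0625) = 6.83, so δu/u = 0.0452.
Q is then a monomial in u, d, q:
δQ/Q = √((δu/u)² + (3·δd/d)² + (2·δq/q)²) = √(0.00204 + 0.00810 + 0.00212) = 0.111
Q = 71800, so δQ = 0.111 × 71800 = 7950.

7950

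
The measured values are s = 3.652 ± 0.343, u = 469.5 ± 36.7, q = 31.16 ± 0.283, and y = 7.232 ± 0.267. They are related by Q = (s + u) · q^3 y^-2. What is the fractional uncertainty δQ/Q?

0.111

Let w = s + u = 473.2. δw = √(δs² + δu²) = √(0.118 + 1350) = 36.7, so δw/w = 0.0776.
Q is then a monomial in w, q, y:
δQ/Q = √((δw/w)² + (3·δq/q)² + (-2·δy/y)²) = √(0.00602 + 0.000742 + 0.00545) = 0.111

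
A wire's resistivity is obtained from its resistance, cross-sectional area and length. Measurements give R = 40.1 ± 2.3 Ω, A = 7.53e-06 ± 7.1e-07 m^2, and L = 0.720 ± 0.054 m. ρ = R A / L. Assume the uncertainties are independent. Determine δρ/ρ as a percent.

Products/powers → add relative errors in quadrature, weighted by exponent:
  (1·δR/R)² = (1×0.0574)² = 0.00329;  (1·δA/A)² = (1×0.0943)² = 0.00889;  (-1·δL/L)² = (-1×0.0750)² = 0.00562
δρ/ρ = √(0.0178) = 0.133

13.3%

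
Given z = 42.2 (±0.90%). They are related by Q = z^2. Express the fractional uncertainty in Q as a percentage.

Q ∝ z^2, so δQ/Q = |2| · δz/z = 2 × 0.00900 = 0.0180.

1.80%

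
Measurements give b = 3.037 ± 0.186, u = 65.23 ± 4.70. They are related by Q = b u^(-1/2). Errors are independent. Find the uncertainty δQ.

0.0267

Since Q is a product/quotient, work with relative uncertainties:
  (1·δb/b)² = (1×0.0612)² = 0.00375;  (−½·δu/u)² = (-0.5×0.0721)² = 0.00130
δQ/Q = √(0.00505) = 0.0711
Q = 0.3760, so δQ = 0.0711 × 0.3760 = 0.0267.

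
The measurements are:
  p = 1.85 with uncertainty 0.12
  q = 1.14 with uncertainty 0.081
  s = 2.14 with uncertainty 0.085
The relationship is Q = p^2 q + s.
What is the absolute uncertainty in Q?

Let w = p^2·q = 3.90. δw/w = √((2·δp/p)² + (1·δq/q)²) = √(0.0168 + 0.00505) = 0.148, so δw = 0.577.
Q = w + s: δQ = √(δw² + δs²) = √(0.333 + 0.00723) = 0.583

0.583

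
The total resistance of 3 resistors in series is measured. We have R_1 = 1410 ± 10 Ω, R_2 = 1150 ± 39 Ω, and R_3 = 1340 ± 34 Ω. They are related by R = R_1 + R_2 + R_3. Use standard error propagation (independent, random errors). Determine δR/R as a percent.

1.35%

Absolute uncertainties add in quadrature for a linear combination:
  (δR_1)² = 100;  (δR_2)² = 1520;  (δR_3)² = 1160
δR = √(2780) = 52.7 Ω
R = 3900 Ω, so δR/R = 52.7/3900 = 0.0135.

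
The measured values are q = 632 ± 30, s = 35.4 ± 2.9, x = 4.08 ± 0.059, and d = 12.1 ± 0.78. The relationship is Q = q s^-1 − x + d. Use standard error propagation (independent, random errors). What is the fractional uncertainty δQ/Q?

Let p = q·s^-1 = 17.9. δp/p = √((1·δq/q)² + (-1·δs/s)²) = √(0.00225 + 0.00671) = 0.0947, so δp = 1.69.
Q = p − x + d: δQ = √(δp² + δx² + δd²) = √(2.86 + 0.00348 + 0.608) = 1.86
Q = 25.9, so δQ/Q = 1.86/25.9 = 0.0720.

0.0720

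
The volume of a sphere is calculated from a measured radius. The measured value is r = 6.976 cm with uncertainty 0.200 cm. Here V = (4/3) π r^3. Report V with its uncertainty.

1422 ± 122 cm^3

V ∝ r^3, so δV/V = |3| · δr/r = 3 × 0.0287 = 0.0860.
V = 1422 cm^3, so δV = 0.0860 × 1422 = 122 cm^3.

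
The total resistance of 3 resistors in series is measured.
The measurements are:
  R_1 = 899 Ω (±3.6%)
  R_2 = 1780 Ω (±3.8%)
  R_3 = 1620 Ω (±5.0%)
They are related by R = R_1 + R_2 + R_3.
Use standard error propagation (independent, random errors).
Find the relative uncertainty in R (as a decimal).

For a sum/difference, combine absolute errors in quadrature:
  (δR_1)² = 1050;  (δR_2)² = 4580;  (δR_3)² = 6560
δR = √(12200) = 110 Ω
R = 4300 Ω, so δR/R = 110/4300 = 0.0257.

0.0257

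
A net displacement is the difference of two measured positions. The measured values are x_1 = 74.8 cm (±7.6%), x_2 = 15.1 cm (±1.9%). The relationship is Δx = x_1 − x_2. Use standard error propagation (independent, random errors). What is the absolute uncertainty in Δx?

For a sum/difference, combine absolute errors in quadrature:
  (δx_1)² = 32.3;  (δx_2)² = 0.0823
δΔx = √(32.4) = 5.69 cm

5.69 cm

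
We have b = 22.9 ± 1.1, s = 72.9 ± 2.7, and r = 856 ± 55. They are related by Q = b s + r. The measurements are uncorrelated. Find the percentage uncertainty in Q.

Let p = b·s = 1670. δp/p = √((1·δb/b)² + (1·δs/s)²) = √(0.00231 + 0.00137) = 0.0607, so δp = 101.
Q = p + r: δQ = √(δp² + δr²) = √(10300 + 3020) = 115
Q = 2530, so δQ/Q = 115/2530 = 0.0456.

4.56%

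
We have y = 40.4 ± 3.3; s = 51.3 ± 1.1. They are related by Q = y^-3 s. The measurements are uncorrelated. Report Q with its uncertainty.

Products/powers → add relative errors in quadrature, weighted by exponent:
  (-3·δy/y)² = (-3×0.0817)² = 0.0600;  (1·δs/s)² = (1×0.0214)² = 0.000460
δQ/Q = √(0.0605) = 0.246
Q = 0.000778, so δQ = 0.246 × 0.000778 = 0.000191.

0.000778 ± 0.000191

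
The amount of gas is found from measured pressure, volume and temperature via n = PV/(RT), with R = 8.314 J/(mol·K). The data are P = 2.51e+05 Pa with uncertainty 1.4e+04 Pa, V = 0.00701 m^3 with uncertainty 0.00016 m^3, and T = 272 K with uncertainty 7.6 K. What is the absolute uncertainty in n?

Relative error in a monomial: (δn/n)² = Σ (nᵢ · δxᵢ/xᵢ)².
  (1·δP/P)² = (1×0.0558)² = 0.00311;  (1·δV/V)² = (1×0.0228)² = 0.000521;  (-1·δT/T)² = (-1×0.0279)² = 0.000781
δn/n = √(0.00441) = 0.0664
n = 0.778 mol, so δn = 0.0664 × 0.778 = 0.0517 mol.

0.0517 mol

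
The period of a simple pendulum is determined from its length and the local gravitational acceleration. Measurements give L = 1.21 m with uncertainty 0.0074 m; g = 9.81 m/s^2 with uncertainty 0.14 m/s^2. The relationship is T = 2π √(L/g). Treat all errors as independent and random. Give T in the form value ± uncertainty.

2.21 ± 0.0171 s

Relative error in a monomial: (δT/T)² = Σ (nᵢ · δxᵢ/xᵢ)².
  (½·δL/L)² = (0.5×0.00612)² = 9.35e-06;  (−½·δg/g)² = (-0.5×0.0143)² = 5.09e-05
δT/T = √(6.03e-05) = 0.00776
T = 2.21 s, so δT = 0.00776 × 2.21 = 0.0171 s.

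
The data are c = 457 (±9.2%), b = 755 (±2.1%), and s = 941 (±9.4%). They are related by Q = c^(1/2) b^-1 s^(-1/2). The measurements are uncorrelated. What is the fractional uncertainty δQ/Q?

Since Q is a product/quotient, work with relative uncertainties:
  (½·δc/c)² = (0.5×0.0920)² = 0.00212;  (-1·δb/b)² = (-1×0.0210)² = 0.000441;  (−½·δs/s)² = (-0.5×0.0940)² = 0.00221
δQ/Q = √(0.00477) = 0.0690

0.0690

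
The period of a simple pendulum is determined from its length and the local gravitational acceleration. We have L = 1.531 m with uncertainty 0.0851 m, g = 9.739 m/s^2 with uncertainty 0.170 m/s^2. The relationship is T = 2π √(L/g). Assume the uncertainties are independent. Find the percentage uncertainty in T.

T is a product of powers, so relative uncertainties combine in quadrature:
  (½·δL/L)² = (0.5×0.0556)² = 0.000772;  (−½·δg/g)² = (-0.5×0.0175)² = 7.62e-05
δT/T = √(0.000849) = 0.0291

2.91%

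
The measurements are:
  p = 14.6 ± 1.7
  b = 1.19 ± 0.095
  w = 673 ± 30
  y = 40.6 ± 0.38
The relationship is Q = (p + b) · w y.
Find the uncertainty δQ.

Let u = p + b = 15.8. δu = √(δp² + δb²) = √(2.89 + 0.00903) = 1.70, so δu/u = 0.108.
Q is then a monomial in u, w, y:
δQ/Q = √((δu/u)² + (1·δw/w)² + (1·δy/y)²) = √(0.0116 + 0.00199 + 8.76e-05) = 0.117
Q = 4.31e+05, so δQ = 0.117 × 4.31e+05 = 50500.

50500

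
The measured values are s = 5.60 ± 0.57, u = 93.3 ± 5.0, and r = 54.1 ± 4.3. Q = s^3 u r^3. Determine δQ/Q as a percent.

39.1%

Since Q is a product/quotient, work with relative uncertainties:
  (3·δs/s)² = (3×0.102)² = 0.0932;  (1·δu/u)² = (1×0.0536)² = 0.00287;  (3·δr/r)² = (3×0.0795)² = 0.0569
δQ/Q = √(0.153) = 0.391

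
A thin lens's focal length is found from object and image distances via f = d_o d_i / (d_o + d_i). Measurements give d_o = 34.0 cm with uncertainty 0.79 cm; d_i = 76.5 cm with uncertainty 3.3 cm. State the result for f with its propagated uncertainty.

∂f/∂d_o = (d_i/(d_o+d_i))² = 0.479;  ∂f/∂d_i = (d_o/(d_o+d_i))² = 0.0947
δf = √((∂f/∂d_o · δd_o)² + (∂f/∂d_i · δd_i)²) = √(0.143 + 0.0976) = 0.491 cm
f = 23.5 cm.

23.5 ± 0.491 cm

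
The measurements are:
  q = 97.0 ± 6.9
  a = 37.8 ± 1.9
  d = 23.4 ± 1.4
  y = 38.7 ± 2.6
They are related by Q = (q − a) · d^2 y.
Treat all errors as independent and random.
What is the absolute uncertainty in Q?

2.29e+05

Let u = q − a = 59.2. δu = √(δq² + δa²) = √(47.6 + 3.61) = 7.16, so δu/u = 0.121.
Q is then a monomial in u, d, y:
δQ/Q = √((δu/u)² + (2·δd/d)² + (1·δy/y)²) = √(0.0146 + 0.0143 + 0.00451) = 0.183
Q = 1.25e+06, so δQ = 0.183 × 1.25e+06 = 2.29e+05.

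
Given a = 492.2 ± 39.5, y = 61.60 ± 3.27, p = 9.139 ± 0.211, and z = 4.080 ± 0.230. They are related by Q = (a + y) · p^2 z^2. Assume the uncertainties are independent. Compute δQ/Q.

Let u = a + y = 553.8. δu = √(δa² + δy²) = √(1560 + 10.7) = 39.6, so δu/u = 0.0716.
Q is then a monomial in u, p, z:
δQ/Q = √((δu/u)² + (2·δp/p)² + (2·δz/z)²) = √(0.00512 + 0.00213 + 0.0127) = 0.141

0.141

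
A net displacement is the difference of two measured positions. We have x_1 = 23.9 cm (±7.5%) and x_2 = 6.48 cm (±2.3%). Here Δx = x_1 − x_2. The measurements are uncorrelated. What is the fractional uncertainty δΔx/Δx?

0.103

For a sum/difference, combine absolute errors in quadrature:
  (δx_1)² = 3.21;  (δx_2)² = 0.0222
δΔx = √(3.24) = 1.80 cm
Δx = 17.4 cm, so δΔx/Δx = 1.80/17.4 = 0.103.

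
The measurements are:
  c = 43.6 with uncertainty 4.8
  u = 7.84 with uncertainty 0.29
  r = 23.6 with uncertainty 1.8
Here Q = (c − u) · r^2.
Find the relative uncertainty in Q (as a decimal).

Let w = c − u = 35.8. δw = √(δc² + δu²) = √(23.0 + 0.0841) = 4.81, so δw/w = 0.134.
Q is then a monomial in w, r:
δQ/Q = √((δw/w)² + (2·δr/r)²) = √(0.0181 + 0.0233) = 0.203

0.203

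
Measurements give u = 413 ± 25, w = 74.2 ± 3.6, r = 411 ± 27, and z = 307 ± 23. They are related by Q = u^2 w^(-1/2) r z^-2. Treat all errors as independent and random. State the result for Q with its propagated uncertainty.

Relative error in a monomial: (δQ/Q)² = Σ (nᵢ · δxᵢ/xᵢ)².
  (2·δu/u)² = (2×0.0605)² = 0.0147;  (−½·δw/w)² = (-0.5×0.0485)² = 0.000588;  (1·δr/r)² = (1×0.0657)² = 0.00432;  (-2·δz/z)² = (-2×0.0749)² = 0.0225
δQ/Q = √(0.0420) = 0.205
Q = 86.4, so δQ = 0.205 × 86.4 = 17.7.

86.4 ± 17.7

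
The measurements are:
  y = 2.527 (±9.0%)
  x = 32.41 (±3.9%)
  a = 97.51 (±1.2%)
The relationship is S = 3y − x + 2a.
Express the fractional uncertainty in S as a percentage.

1.61%

Sums and differences: (δS)² = Σ (cᵢ δxᵢ)².
  (3·δy)² = 0.466;  (δx)² = 1.60;  (2·δa)² = 5.48
δS = √(7.54) = 2.75
S = 170.2, so δS/S = 2.75/170.2 = 0.0161.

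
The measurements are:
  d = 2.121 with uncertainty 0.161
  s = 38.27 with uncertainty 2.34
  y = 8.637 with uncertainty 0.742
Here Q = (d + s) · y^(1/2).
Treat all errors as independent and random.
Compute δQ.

Let u = d + s = 40.39. δu = √(δd² + δs²) = √(0.0259 + 5.48) = 2.35, so δu/u = 0.0581.
Q is then a monomial in u, y:
δQ/Q = √((δu/u)² + (½·δy/y)²) = √(0.00337 + 0.00185) = 0.0722
Q = 118.7, so δQ = 0.0722 × 118.7 = 8.57.

8.57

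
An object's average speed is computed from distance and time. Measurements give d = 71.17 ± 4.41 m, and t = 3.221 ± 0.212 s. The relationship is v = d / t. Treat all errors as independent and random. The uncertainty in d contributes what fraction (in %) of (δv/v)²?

47.0%

(δv/v)² = (1·δd/d)² + (-1·δt/t)²
  d term: (1×0.0620)² = 0.00384
  t term: (-1×0.0658)² = 0.00433
Total = 0.00817. Share from d = 0.00384/0.00817 = 0.470.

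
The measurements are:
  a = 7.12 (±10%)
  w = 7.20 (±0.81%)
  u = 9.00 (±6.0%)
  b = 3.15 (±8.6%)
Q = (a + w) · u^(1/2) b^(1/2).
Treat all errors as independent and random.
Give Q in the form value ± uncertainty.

Let h = a + w = 14.3. δh = √(δa² + δw²) = √(0.507 + 0.00340) = 0.714, so δh/h = 0.0499.
Q is then a monomial in h, u, b:
δQ/Q = √((δh/h)² + (½·δu/u)² + (½·δb/b)²) = √(0.00249 + 0.000900 + 0.00185) = 0.0724
Q = 76.2, so δQ = 0.0724 × 76.2 = 5.52.

76.2 ± 5.52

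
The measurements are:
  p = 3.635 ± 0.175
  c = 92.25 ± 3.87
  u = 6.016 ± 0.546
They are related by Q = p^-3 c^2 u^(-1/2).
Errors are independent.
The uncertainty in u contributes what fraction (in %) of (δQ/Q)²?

6.87%

(δQ/Q)² = (-3·δp/p)² + (2·δc/c)² + (−½·δu/u)²
  p term: (-3×0.0481)² = 0.0209
  c term: (2×0.0420)² = 0.00704
  u term: (-0.5×0.0908)² = 0.00206
Total = 0.0300. Share from u = 0.00206/0.0300 = 0.0687.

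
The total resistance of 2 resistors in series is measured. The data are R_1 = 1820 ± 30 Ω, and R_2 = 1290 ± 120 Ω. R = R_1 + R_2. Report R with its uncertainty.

Sums and differences: (δR)² = Σ (cᵢ δxᵢ)².
  (δR_1)² = 900;  (δR_2)² = 14400
δR = √(15300) = 124 Ω
R = 3110 Ω.

3110 ± 124 Ω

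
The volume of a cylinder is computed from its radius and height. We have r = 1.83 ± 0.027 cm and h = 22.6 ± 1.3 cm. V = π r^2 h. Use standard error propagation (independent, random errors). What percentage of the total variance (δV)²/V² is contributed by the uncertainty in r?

(δV/V)² = (2·δr/r)² + (1·δh/h)²
  r term: (2×0.0148)² = 0.000871
  h term: (1×0.0575)² = 0.00331
Total = 0.00418. Share from r = 0.000871/0.00418 = 0.208.

20.8%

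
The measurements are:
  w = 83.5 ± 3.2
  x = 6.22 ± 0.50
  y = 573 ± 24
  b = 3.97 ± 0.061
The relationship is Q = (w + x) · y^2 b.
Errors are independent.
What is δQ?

1.08e+07

Let u = w + x = 89.7. δu = √(δw² + δx²) = √(10.2 + 0.250) = 3.24, so δu/u = 0.0361.
Q is then a monomial in u, y, b:
δQ/Q = √((δu/u)² + (2·δy/y)² + (1·δb/b)²) = √(0.00130 + 0.00702 + 0.000236) = 0.0925
Q = 1.17e+08, so δQ = 0.0925 × 1.17e+08 = 1.08e+07.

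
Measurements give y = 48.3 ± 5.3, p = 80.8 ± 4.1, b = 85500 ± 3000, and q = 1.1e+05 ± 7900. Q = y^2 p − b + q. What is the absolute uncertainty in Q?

43300

Let w = y^2·p = 1.88e+05. δw/w = √((2·δy/y)² + (1·δp/p)²) = √(0.0482 + 0.00257) = 0.225, so δw = 42500.
Q = w − b + q: δQ = √(δw² + δb² + δq²) = √(1.8e+09 + 9e+06 + 6.24e+07) = 43300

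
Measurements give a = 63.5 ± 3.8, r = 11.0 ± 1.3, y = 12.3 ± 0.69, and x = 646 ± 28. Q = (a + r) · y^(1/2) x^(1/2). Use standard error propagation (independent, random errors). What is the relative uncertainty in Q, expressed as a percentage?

Let u = a + r = 74.5. δu = √(δa² + δr²) = √(14.4 + 1.69) = 4.02, so δu/u = 0.0539.
Q is then a monomial in u, y, x:
δQ/Q = √((δu/u)² + (½·δy/y)² + (½·δx/x)²) = √(0.00291 + 0.000787 + 0.000470) = 0.0645

6.45%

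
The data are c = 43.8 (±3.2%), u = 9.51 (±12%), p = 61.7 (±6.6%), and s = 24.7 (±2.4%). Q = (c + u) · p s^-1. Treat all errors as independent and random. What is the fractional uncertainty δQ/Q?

Let w = c + u = 53.3. δw = √(δc² + δu²) = √(1.96 + 1.30) = 1.81, so δw/w = 0.0339.
Q is then a monomial in w, p, s:
δQ/Q = √((δw/w)² + (1·δp/p)² + (-1·δs/s)²) = √(0.00115 + 0.00436 + 0.000576) = 0.0780

0.0780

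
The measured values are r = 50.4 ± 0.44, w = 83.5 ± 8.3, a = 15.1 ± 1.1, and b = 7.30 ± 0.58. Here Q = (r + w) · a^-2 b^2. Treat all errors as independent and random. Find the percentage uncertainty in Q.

Let u = r + w = 134. δu = √(δr² + δw²) = √(0.194 + 68.9) = 8.31, so δu/u = 0.0621.
Q is then a monomial in u, a, b:
δQ/Q = √((δu/u)² + (-2·δa/a)² + (2·δb/b)²) = √(0.00385 + 0.0212 + 0.0253) = 0.224

22.4%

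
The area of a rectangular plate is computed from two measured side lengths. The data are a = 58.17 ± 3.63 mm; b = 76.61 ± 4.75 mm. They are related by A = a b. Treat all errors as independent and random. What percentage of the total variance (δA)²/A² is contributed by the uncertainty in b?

49.7%

(δA/A)² = (1·δa/a)² + (1·δb/b)²
  a term: (1×0.0624)² = 0.00389
  b term: (1×0.0620)² = 0.00384
Total = 0.00774. Share from b = 0.00384/0.00774 = 0.497.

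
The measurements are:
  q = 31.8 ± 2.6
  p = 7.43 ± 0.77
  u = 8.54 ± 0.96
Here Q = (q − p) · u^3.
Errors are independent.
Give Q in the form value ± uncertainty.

15200 ± 5390

Let w = q − p = 24.4. δw = √(δq² + δp²) = √(6.76 + 0.593) = 2.71, so δw/w = 0.111.
Q is then a monomial in w, u:
δQ/Q = √((δw/w)² + (3·δu/u)²) = √(0.0124 + 0.114) = 0.355
Q = 15200, so δQ = 0.355 × 15200 = 5390.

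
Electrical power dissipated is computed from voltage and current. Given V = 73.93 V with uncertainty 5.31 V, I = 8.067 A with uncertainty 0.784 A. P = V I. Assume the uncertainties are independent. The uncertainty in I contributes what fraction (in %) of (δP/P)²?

(δP/P)² = (1·δV/V)² + (1·δI/I)²
  V term: (1×0.0718)² = 0.00516
  I term: (1×0.0972)² = 0.00945
Total = 0.0146. Share from I = 0.00945/0.0146 = 0.647.

64.7%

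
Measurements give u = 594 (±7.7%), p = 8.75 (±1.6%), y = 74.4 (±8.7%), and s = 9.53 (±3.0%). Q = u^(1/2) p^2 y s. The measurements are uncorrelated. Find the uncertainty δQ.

1.39e+05

Products/powers → add relative errors in quadrature, weighted by exponent:
  (½·δu/u)² = (0.5×0.0770)² = 0.00148;  (2·δp/p)² = (2×0.0160)² = 0.00102;  (1·δy/y)² = (1×0.0870)² = 0.00757;  (1·δs/s)² = (1×0.0300)² = 0.000900
δQ/Q = √(0.0110) = 0.105
Q = 1.32e+06, so δQ = 0.105 × 1.32e+06 = 1.39e+05.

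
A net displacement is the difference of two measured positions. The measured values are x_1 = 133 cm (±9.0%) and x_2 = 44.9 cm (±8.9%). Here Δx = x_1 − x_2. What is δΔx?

Sums and differences: (δΔx)² = Σ (cᵢ δxᵢ)².
  (δx_1)² = 143;  (δx_2)² = 16.0
δΔx = √(159) = 12.6 cm

12.6 cm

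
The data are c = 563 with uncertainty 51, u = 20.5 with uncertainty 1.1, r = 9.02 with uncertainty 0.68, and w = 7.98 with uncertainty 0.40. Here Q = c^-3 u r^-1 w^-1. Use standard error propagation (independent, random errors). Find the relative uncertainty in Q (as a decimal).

Relative error in a monomial: (δQ/Q)² = Σ (nᵢ · δxᵢ/xᵢ)².
  (-3·δc/c)² = (-3×0.0906)² = 0.0739;  (1·δu/u)² = (1×0.0537)² = 0.00288;  (-1·δr/r)² = (-1×0.0754)² = 0.00568;  (-1·δw/w)² = (-1×0.0501)² = 0.00251
δQ/Q = √(0.0849) = 0.291

0.291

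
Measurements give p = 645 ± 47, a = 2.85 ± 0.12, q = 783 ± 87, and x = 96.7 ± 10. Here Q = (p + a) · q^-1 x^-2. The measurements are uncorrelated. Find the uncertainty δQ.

2.17e-05

Let u = p + a = 648. δu = √(δp² + δa²) = √(2210 + 0.0144) = 47.0, so δu/u = 0.0725.
Q is then a monomial in u, q, x:
δQ/Q = √((δu/u)² + (-1·δq/q)² + (-2·δx/x)²) = √(0.00526 + 0.0123 + 0.0428) = 0.246
Q = 8.85e-05, so δQ = 0.246 × 8.85e-05 = 2.17e-05.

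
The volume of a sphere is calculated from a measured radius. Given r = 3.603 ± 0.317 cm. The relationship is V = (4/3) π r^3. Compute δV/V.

V ∝ r^3, so δV/V = |3| · δr/r = 3 × 0.0880 = 0.264.

0.264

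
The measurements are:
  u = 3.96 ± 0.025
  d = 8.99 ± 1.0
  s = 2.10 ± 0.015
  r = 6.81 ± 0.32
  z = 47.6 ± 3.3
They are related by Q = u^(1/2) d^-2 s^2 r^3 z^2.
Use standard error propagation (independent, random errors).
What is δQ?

For a monomial Q ∝ u^(1/2), d^-2, s^2, r^3, z^2, fractional errors add in quadrature:
  (½·δu/u)² = (0.5×0.00631)² = 9.96e-06;  (-2·δd/d)² = (-2×0.111)² = 0.0495;  (2·δs/s)² = (2×0.00714)² = 0.000204;  (3·δr/r)² = (3×0.0470)² = 0.0199;  (2·δz/z)² = (2×0.0693)² = 0.0192
δQ/Q = √(0.0888) = 0.298
Q = 77700, so δQ = 0.298 × 77700 = 23200.

23200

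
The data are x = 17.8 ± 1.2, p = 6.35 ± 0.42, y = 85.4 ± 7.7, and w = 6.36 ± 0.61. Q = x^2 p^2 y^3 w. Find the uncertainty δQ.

Since Q is a product/quotient, work with relative uncertainties:
  (2·δx/x)² = (2×0.0674)² = 0.0182;  (2·δp/p)² = (2×0.0661)² = 0.0175;  (3·δy/y)² = (3×0.0902)² = 0.0732;  (1·δw/w)² = (1×0.0959)² = 0.00920
δQ/Q = √(0.118) = 0.344
Q = 5.06e+10, so δQ = 0.344 × 5.06e+10 = 1.74e+10.

1.74e+10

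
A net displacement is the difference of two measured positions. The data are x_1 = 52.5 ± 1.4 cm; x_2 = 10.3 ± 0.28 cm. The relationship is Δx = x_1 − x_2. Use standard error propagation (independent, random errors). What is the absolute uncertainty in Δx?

Absolute uncertainties add in quadrature for a linear combination:
  (δx_1)² = 1.96;  (δx_2)² = 0.0784
δΔx = √(2.04) = 1.43 cm

1.43 cm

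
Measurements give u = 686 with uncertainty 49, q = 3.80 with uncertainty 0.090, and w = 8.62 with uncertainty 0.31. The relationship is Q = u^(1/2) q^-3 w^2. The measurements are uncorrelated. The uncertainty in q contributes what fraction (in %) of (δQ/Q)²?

(δQ/Q)² = (½·δu/u)² + (-3·δq/q)² + (2·δw/w)²
  u term: (0.5×0.0714)² = 0.00128
  q term: (-3×0.0237)² = 0.00505
  w term: (2×0.0360)² = 0.00517
Total = 0.0115. Share from q = 0.00505/0.0115 = 0.439.

43.9%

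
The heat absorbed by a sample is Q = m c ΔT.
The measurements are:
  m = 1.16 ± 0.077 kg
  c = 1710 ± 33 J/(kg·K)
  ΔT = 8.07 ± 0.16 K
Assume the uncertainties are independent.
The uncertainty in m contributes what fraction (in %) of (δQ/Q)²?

85.2%

(δQ/Q)² = (1·δm/m)² + (1·δc/c)² + (1·δΔT/ΔT)²
  m term: (1×0.0664)² = 0.00441
  c term: (1×0.0193)² = 0.000372
  ΔT term: (1×0.0198)² = 0.000393
Total = 0.00517. Share from m = 0.00441/0.00517 = 0.852.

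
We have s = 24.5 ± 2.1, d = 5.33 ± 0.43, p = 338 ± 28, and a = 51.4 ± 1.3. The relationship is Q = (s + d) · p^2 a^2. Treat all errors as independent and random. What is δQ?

Let u = s + d = 29.8. δu = √(δs² + δd²) = √(4.41 + 0.185) = 2.14, so δu/u = 0.0719.
Q is then a monomial in u, p, a:
δQ/Q = √((δu/u)² + (2·δp/p)² + (2·δa/a)²) = √(0.00516 + 0.0275 + 0.00256) = 0.188
Q = 9e+09, so δQ = 0.188 × 9e+09 = 1.69e+09.

1.69e+09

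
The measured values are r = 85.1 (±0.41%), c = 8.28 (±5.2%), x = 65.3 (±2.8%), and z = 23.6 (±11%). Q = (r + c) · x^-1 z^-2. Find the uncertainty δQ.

Let u = r + c = 93.4. δu = √(δr² + δc²) = √(0.122 + 0.185) = 0.554, so δu/u = 0.00593.
Q is then a monomial in u, x, z:
δQ/Q = √((δu/u)² + (-1·δx/x)² + (-2·δz/z)²) = √(3.52e-05 + 0.000784 + 0.0484) = 0.222
Q = 0.00257, so δQ = 0.222 × 0.00257 = 0.000570.

0.000570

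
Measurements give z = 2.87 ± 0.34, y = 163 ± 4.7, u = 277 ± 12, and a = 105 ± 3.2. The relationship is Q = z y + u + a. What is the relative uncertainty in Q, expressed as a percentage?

Let p = z·y = 468. δp/p = √((1·δz/z)² + (1·δy/y)²) = √(0.0140 + 0.000831) = 0.122, so δp = 57.0.
Q = p + u + a: δQ = √(δp² + δu² + δa²) = √(3250 + 144 + 10.2) = 58.4
Q = 850, so δQ/Q = 58.4/850 = 0.0687.

6.87%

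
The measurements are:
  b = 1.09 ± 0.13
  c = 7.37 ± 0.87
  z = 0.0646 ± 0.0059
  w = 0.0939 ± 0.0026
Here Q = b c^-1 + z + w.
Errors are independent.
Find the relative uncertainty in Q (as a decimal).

Let p = b·c^-1 = 0.148. δp/p = √((1·δb/b)² + (-1·δc/c)²) = √(0.0142 + 0.0139) = 0.168, so δp = 0.0248.
Q = p + z + w: δQ = √(δp² + δz² + δw²) = √(0.000616 + 3.48e-05 + 6.76e-06) = 0.0256
Q = 0.306, so δQ/Q = 0.0256/0.306 = 0.0837.

0.0837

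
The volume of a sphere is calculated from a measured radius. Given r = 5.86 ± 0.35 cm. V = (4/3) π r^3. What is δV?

151 cm^3

Each factor contributes (exponent × relative error)² to (δV/V)²:
  (3·δr/r)² = (3×0.0597)² = 0.0321
δV/V = √(0.0321) = 0.179
V = 843 cm^3, so δV = 0.179 × 843 = 151 cm^3.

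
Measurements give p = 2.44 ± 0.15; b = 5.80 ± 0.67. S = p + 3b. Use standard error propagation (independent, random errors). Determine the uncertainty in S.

Absolute uncertainties add in quadrature for a linear combination:
  (δp)² = 0.0225;  (3·δb)² = 4.04
δS = √(4.06) = 2.02

2.02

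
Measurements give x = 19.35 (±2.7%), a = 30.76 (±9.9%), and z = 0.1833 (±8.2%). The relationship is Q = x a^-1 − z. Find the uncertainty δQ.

0.0663

Let p = x·a^-1 = 0.6291. δp/p = √((1·δx/x)² + (-1·δa/a)²) = √(0.000729 + 0.00980) = 0.103, so δp = 0.0646.
Q = p − z: δQ = √(δp² + δz²) = √(0.00417 + 0.000226) = 0.0663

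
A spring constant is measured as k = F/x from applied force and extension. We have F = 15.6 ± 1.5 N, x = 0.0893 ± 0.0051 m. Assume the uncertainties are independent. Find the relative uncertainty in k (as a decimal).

0.112

Relative error in a monomial: (δk/k)² = Σ (nᵢ · δxᵢ/xᵢ)².
  (1·δF/F)² = (1×0.0962)² = 0.00925;  (-1·δx/x)² = (-1×0.0571)² = 0.00326
δk/k = √(0.0125) = 0.112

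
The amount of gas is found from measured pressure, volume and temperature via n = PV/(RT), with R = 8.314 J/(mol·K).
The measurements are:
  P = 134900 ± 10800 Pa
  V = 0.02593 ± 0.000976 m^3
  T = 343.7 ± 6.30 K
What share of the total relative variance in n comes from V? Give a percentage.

(δn/n)² = (1·δP/P)² + (1·δV/V)² + (-1·δT/T)²
  P term: (1×0.0801)² = 0.00641
  V term: (1×0.0376)² = 0.00142
  T term: (-1×0.0183)² = 0.000336
Total = 0.00816. Share from V = 0.00142/0.00816 = 0.174.

17.4%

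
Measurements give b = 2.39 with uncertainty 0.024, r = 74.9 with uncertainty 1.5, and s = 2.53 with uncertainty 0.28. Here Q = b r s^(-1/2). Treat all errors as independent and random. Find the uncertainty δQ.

Products/powers → add relative errors in quadrature, weighted by exponent:
  (1·δb/b)² = (1×0.0100)² = 0.000101;  (1·δr/r)² = (1×0.0200)² = 0.000401;  (−½·δs/s)² = (-0.5×0.111)² = 0.00306
δQ/Q = √(0.00356) = 0.0597
Q = 113, so δQ = 0.0597 × 113 = 6.72.

6.72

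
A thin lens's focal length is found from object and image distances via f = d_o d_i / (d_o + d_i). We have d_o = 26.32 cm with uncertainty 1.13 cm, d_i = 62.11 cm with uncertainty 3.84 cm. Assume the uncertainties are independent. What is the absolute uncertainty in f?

∂f/∂d_o = (d_i/(d_o+d_i))² = 0.493;  ∂f/∂d_i = (d_o/(d_o+d_i))² = 0.0886
δf = √((∂f/∂d_o · δd_o)² + (∂f/∂d_i · δd_i)²) = √(0.311 + 0.116) = 0.653 cm

0.653 cm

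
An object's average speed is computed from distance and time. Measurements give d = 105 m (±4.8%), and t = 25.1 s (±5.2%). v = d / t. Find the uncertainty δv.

v is a product of powers, so relative uncertainties combine in quadrature:
  (1·δd/d)² = (1×0.0480)² = 0.00230;  (-1·δt/t)² = (-1×0.0520)² = 0.00270
δv/v = √(0.00501) = 0.0708
v = 4.18 m/s, so δv = 0.0708 × 4.18 = 0.296 m/s.

0.296 m/s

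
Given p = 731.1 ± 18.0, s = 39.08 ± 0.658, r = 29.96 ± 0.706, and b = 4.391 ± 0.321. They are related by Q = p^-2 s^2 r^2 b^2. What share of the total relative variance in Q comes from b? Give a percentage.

78.7%

(δQ/Q)² = (-2·δp/p)² + (2·δs/s)² + (2·δr/r)² + (2·δb/b)²
  p term: (-2×0.0246)² = 0.00242
  s term: (2×0.0168)² = 0.00113
  r term: (2×0.0236)² = 0.00222
  b term: (2×0.0731)² = 0.0214
Total = 0.0272. Share from b = 0.0214/0.0272 = 0.787.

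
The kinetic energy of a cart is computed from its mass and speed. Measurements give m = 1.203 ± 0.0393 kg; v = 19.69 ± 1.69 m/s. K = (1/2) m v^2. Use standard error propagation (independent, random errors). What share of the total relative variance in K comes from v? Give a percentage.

(δK/K)² = (1·δm/m)² + (2·δv/v)²
  m term: (1×0.0327)² = 0.00107
  v term: (2×0.0858)² = 0.0295
Total = 0.0305. Share from v = 0.0295/0.0305 = 0.965.

96.5%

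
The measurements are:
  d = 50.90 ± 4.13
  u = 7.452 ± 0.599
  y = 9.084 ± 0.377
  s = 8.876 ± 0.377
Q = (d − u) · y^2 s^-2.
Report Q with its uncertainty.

Let w = d − u = 43.45. δw = √(δd² + δu²) = √(17.1 + 0.359) = 4.17, so δw/w = 0.0961.
Q is then a monomial in w, y, s:
δQ/Q = √((δw/w)² + (2·δy/y)² + (-2·δs/s)²) = √(0.00923 + 0.00689 + 0.00722) = 0.153
Q = 45.51, so δQ = 0.153 × 45.51 = 6.95.

45.51 ± 6.95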